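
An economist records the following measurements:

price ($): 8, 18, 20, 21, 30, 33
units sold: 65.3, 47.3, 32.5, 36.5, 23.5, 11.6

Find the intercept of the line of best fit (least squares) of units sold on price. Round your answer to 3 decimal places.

80.227

n = 6, Σx = 130, Σy = 216.7, Σxy = 3878.1, Σx² = 3218
Sxx = Σx² − (Σx)²/n = 3218 − 2816.666667 = 401.333333
Sxy = Σxy − (Σx)(Σy)/n = 3878.1 − 4695.166667 = -817.066667
b = Sxy/Sxx = -817.066667/401.333333 = -2.035880
a = ȳ − b·x̄ = 36.116667 − (-2.035880)·21.666667 = 80.227409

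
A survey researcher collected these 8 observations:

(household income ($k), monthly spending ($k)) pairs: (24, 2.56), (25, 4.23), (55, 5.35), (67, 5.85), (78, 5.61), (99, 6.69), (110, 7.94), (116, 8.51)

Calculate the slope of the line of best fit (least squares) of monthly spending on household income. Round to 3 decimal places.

n = 8, Σx = 574, Σy = 46.74, Σxy = 3813.84, Σx² = 50156
Sxx = Σx² − (Σx)²/n = 50156 − 41184.5 = 8971.5
Sxy = Σxy − (Σx)(Σy)/n = 3813.84 − 3353.595 = 460.245
b = Sxy/Sxx = 460.245/8971.5 = 0.051301

0.051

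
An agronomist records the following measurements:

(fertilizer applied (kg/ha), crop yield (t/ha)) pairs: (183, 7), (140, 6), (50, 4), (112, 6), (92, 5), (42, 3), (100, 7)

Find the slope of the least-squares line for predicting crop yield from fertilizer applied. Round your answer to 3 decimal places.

n = 7, Σx = 719, Σy = 38, Σxy = 4279, Σx² = 88361
Sxx = Σx² − (Σx)²/n = 88361 − 73851.571429 = 14509.428571
Sxy = Σxy − (Σx)(Σy)/n = 4279 − 3903.142857 = 375.857143
b = Sxy/Sxx = 375.857143/14509.428571 = 0.025904

0.026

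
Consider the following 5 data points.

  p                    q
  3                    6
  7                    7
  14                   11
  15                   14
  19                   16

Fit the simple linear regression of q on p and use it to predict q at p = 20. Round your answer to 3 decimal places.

n = 5, Σx = 58, Σy = 54, Σxy = 735, Σx² = 840
Sxx = Σx² − (Σx)²/n = 840 − 672.8 = 167.2
Sxy = Σxy − (Σx)(Σy)/n = 735 − 626.4 = 108.6
b = Sxy/Sxx = 108.6/167.2 = 0.649522
a = ȳ − b·x̄ = 10.8 − 0.649522·11.6 = 3.265550
ŷ(20) = a + b·20 = 3.265550 + 0.649522·20 = 16.255981

16.256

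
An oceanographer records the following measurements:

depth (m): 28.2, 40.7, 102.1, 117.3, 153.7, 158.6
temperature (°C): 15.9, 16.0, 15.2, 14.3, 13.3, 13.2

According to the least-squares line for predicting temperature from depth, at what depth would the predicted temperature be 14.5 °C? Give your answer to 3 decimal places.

107.006

n = 6, Σx = 600.6, Σy = 87.9, Σxy = 8466.62, Σx² = 75413.08
Sxx = Σx² − (Σx)²/n = 75413.08 − 60120.06 = 15293.02
Sxy = Σxy − (Σx)(Σy)/n = 8466.62 − 8798.79 = -332.17
b = Sxy/Sxx = -332.17/15293.02 = -0.021720
a = ȳ − b·x̄ = 14.65 − (-0.021720)·100.1 = 16.824209
Set a + b·x = 14.5: x = (14.5 − 16.824209) / (-0.021720) = 107.005961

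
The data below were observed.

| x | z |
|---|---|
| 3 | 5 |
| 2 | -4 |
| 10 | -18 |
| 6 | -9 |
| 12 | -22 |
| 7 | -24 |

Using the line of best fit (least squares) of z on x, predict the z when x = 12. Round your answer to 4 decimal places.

-24.6726

n = 6, Σx = 40, Σy = -72, Σxy = -659, Σx² = 342
Sxx = Σx² − (Σx)²/n = 342 − 266.666667 = 75.333333
Sxy = Σxy − (Σx)(Σy)/n = -659 − (-480) = -179
b = Sxy/Sxx = -179/75.333333 = -2.376106
a = ȳ − b·x̄ = -12 − (-2.376106)·6.666667 = 3.840708
ŷ(12) = a + b·12 = 3.840708 + (-2.376106)·12 = -24.672566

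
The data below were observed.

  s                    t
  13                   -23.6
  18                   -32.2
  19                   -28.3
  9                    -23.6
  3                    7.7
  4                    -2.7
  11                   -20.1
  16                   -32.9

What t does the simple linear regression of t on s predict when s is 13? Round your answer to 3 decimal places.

n = 8, Σx = 93, Σy = -155.7, Σxy = -2371.7, Σx² = 1337
Sxx = Σx² − (Σx)²/n = 1337 − 1081.125 = 255.875
Sxy = Σxy − (Σx)(Σy)/n = -2371.7 − (-1810.0125) = -561.6875
b = Sxy/Sxx = -561.6875/255.875 = -2.195164
a = ȳ − b·x̄ = -19.4625 − (-2.195164)·11.625 = 6.056277
ŷ(13) = a + b·13 = 6.056277 + (-2.195164)·13 = -22.480850

-22.481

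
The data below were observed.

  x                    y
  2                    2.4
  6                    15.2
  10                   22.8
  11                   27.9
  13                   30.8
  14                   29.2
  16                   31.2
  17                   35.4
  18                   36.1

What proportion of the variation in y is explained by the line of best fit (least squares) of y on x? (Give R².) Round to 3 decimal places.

n = 9, Σx = 107, Σy = 231, Σxy = 3190.9, Σx² = 1495, Σy² = 6866.14
Sxx = Σx² − (Σx)²/n = 1495 − 1272.111111 = 222.888889
Sxy = Σxy − (Σx)(Σy)/n = 3190.9 − 2746.333333 = 444.566667
Syy = Σy² − (Σy)²/n = 6866.14 − 5929 = 937.14
R² = Sxy²/(Sxx·Syy) = (444.566667)²/(222.888889·937.14) = 0.946196

0.946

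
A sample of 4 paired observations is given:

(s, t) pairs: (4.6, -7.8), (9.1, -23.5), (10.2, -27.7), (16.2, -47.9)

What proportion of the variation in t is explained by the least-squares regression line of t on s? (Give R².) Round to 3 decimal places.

n = 4, Σx = 40.1, Σy = -106.9, Σxy = -1308.25, Σx² = 470.45, Σy² = 3674.79
Sxx = Σx² − (Σx)²/n = 470.45 − 402.0025 = 68.4475
Sxy = Σxy − (Σx)(Σy)/n = -1308.25 − (-1071.6725) = -236.5775
Syy = Σy² − (Σy)²/n = 3674.79 − 2856.9025 = 817.8875
R² = Sxy²/(Sxx·Syy) = (-236.5775)²/(68.4475·817.8875) = 0.999760

1.000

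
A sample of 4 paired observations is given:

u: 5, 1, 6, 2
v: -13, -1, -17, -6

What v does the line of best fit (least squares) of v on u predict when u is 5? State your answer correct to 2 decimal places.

-13.71

n = 4, Σx = 14, Σy = -37, Σxy = -180, Σx² = 66
Sxx = Σx² − (Σx)²/n = 66 − 49 = 17
Sxy = Σxy − (Σx)(Σy)/n = -180 − (-129.5) = -50.5
b = Sxy/Sxx = -50.5/17 = -2.970588
a = ȳ − b·x̄ = -9.25 − (-2.970588)·3.5 = 1.147059
ŷ(5) = a + b·5 = 1.147059 + (-2.970588)·5 = -13.705882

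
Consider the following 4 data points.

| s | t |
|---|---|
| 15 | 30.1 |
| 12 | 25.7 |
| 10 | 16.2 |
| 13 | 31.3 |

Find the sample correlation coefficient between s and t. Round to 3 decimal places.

n = 4, Σx = 50, Σy = 103.3, Σxy = 1328.8, Σx² = 638, Σy² = 2808.63
Sxx = Σx² − (Σx)²/n = 638 − 625 = 13
Sxy = Σxy − (Σx)(Σy)/n = 1328.8 − 1291.25 = 37.55
Syy = Σy² − (Σy)²/n = 2808.63 − 2667.7225 = 140.9075
r = Sxy/√(Sxx·Syy) = 37.55/√(1831.7975) = 37.55/42.799504 = 0.877347

0.877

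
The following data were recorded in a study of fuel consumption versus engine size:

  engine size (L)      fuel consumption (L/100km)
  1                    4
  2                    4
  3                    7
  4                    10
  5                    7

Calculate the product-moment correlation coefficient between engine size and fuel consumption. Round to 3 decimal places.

0.756

n = 5, Σx = 15, Σy = 32, Σxy = 108, Σx² = 55, Σy² = 230
Sxx = Σx² − (Σx)²/n = 55 − 45 = 10
Sxy = Σxy − (Σx)(Σy)/n = 108 − 96 = 12
Syy = Σy² − (Σy)²/n = 230 − 204.8 = 25.2
r = Sxy/√(Sxx·Syy) = 12/√(252) = 12/15.874508 = 0.755929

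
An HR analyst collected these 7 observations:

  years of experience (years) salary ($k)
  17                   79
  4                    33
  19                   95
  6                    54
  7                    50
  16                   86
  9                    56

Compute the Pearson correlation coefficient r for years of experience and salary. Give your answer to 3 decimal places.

n = 7, Σx = 78, Σy = 453, Σxy = 5834, Σx² = 1088, Σy² = 32303
Sxx = Σx² − (Σx)²/n = 1088 − 869.142857 = 218.857143
Sxy = Σxy − (Σx)(Σy)/n = 5834 − 5047.714286 = 786.285714
Syy = Σy² − (Σy)²/n = 32303 − 29315.571429 = 2987.428571
r = Sxy/√(Sxx·Syy) = 786.285714/√(653820.081633) = 786.285714/808.591418 = 0.972414

0.972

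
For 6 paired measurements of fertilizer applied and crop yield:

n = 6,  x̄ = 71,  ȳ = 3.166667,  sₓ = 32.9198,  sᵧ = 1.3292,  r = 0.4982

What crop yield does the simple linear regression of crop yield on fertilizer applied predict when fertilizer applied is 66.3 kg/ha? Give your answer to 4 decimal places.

b = r · sᵧ/sₓ = 0.4982 · 1.3292/32.9198 = 0.020116
a = ȳ − b·x̄ = 3.166667 − 0.020116·71 = 1.738447
ŷ(66.3) = a + b·66.3 = 1.738447 + 0.020116·66.3 = 3.072123

3.0721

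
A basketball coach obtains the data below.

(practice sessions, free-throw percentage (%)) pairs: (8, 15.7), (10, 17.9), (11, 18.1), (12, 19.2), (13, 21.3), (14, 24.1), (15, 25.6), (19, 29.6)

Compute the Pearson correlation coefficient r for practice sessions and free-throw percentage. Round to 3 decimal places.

0.982

n = 8, Σx = 102, Σy = 171.5, Σxy = 2294.8, Σx² = 1380, Σy² = 3829.17
Sxx = Σx² − (Σx)²/n = 1380 − 1300.5 = 79.5
Sxy = Σxy − (Σx)(Σy)/n = 2294.8 − 2186.625 = 108.175
Syy = Σy² − (Σy)²/n = 3829.17 − 3676.53125 = 152.63875
r = Sxy/√(Sxx·Syy) = 108.175/√(12134.780625) = 108.175/110.157980 = 0.981999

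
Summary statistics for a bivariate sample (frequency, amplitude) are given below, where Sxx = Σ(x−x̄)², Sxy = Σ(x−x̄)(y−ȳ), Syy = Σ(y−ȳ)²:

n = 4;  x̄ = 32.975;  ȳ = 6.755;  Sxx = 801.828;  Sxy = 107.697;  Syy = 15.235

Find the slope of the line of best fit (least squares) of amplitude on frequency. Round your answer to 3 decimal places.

b = Sxy/Sxx = 107.697/801.828 = 0.134314

0.134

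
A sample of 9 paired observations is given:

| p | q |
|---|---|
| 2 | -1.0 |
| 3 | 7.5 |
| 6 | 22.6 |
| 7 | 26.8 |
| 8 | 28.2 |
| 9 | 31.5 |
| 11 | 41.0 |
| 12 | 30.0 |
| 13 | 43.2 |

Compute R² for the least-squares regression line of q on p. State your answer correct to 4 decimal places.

n = 9, Σx = 71, Σy = 229.8, Σxy = 2225.4, Σx² = 677, Σy² = 7520.98
Sxx = Σx² − (Σx)²/n = 677 − 560.111111 = 116.888889
Sxy = Σxy − (Σx)(Σy)/n = 2225.4 − 1812.866667 = 412.533333
Syy = Σy² − (Σy)²/n = 7520.98 − 5867.56 = 1653.42
R² = Sxy²/(Sxx·Syy) = (412.533333)²/(116.888889·1653.42) = 0.880566

0.8806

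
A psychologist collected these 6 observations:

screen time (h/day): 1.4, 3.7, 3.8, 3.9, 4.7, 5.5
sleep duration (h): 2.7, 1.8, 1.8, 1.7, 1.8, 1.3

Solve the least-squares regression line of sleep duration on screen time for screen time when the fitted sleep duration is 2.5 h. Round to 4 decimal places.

n = 6, Σx = 23, Σy = 11.1, Σxy = 39.52, Σx² = 97.64
Sxx = Σx² − (Σx)²/n = 97.64 − 88.166667 = 9.473333
Sxy = Σxy − (Σx)(Σy)/n = 39.52 − 42.55 = -3.03
b = Sxy/Sxx = -3.03/9.473333 = -0.319845
a = ȳ − b·x̄ = 1.85 − (-0.319845)·3.833333 = 3.076073
Set a + b·x = 2.5: x = (2.5 − 3.076073) / (-0.319845) = 1.801100

1.8011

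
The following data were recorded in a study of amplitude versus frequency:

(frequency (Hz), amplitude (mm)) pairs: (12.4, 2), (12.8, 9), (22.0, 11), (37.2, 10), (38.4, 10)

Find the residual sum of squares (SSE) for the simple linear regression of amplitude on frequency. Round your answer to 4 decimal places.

n = 5, Σx = 122.8, Σy = 42, Σxy = 1138, Σx² = 3660, Σy² = 406
Sxx = Σx² − (Σx)²/n = 3660 − 3015.968 = 644.032
Sxy = Σxy − (Σx)(Σy)/n = 1138 − 1031.52 = 106.48
Syy = Σy² − (Σy)²/n = 406 − 352.8 = 53.2
b = Sxy/Sxx = 106.48/644.032 = 0.165333
SSE = Syy − b·Sxy = 53.2 − 0.165333·106.48 = 35.595300

35.5953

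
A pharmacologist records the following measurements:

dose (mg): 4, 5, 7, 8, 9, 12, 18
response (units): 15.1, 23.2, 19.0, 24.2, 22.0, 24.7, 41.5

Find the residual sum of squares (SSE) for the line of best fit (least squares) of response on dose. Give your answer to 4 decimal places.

n = 7, Σx = 63, Σy = 169.7, Σxy = 1744.4, Σx² = 703, Σy² = 4529.23
Sxx = Σx² − (Σx)²/n = 703 − 567 = 136
Sxy = Σxy − (Σx)(Σy)/n = 1744.4 − 1527.3 = 217.1
Syy = Σy² − (Σy)²/n = 4529.23 − 4114.012857 = 415.217143
b = Sxy/Sxx = 217.1/136 = 1.596324
SSE = Syy − b·Sxy = 415.217143 − 1.596324·217.1 = 68.655305

68.6553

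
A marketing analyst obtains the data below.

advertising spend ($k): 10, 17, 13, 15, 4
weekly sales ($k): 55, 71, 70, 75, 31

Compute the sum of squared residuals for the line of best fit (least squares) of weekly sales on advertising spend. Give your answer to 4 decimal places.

n = 5, Σx = 59, Σy = 302, Σxy = 3916, Σx² = 799, Σy² = 19552
Sxx = Σx² − (Σx)²/n = 799 − 696.2 = 102.8
Sxy = Σxy − (Σx)(Σy)/n = 3916 − 3563.6 = 352.4
Syy = Σy² − (Σy)²/n = 19552 − 18240.8 = 1311.2
b = Sxy/Sxx = 352.4/102.8 = 3.428016
SSE = Syy − b·Sxy = 1311.2 − 3.428016·352.4 = 103.167315

103.1673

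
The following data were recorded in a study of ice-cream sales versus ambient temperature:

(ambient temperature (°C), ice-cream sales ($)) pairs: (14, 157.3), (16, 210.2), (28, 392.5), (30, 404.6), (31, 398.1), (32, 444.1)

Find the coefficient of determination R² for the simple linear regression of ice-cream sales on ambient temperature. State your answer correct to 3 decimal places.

n = 6, Σx = 151, Σy = 2006.8, Σxy = 55245.7, Σx² = 4121, Σy² = 742393.16
Sxx = Σx² − (Σx)²/n = 4121 − 3800.166667 = 320.833333
Sxy = Σxy − (Σx)(Σy)/n = 55245.7 − 50504.466667 = 4741.233333
Syy = Σy² − (Σy)²/n = 742393.16 − 671207.706667 = 71185.453333
R² = Sxy²/(Sxx·Syy) = (4741.233333)²/(320.833333·71185.453333) = 0.984265

0.984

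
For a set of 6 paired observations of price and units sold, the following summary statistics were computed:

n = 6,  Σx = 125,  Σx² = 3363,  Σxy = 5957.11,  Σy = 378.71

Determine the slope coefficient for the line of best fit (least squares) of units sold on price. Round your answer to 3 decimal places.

Sxx = Σx² − (Σx)²/n = 3363 − 2604.166667 = 758.833333
Sxy = Σxy − (Σx)(Σy)/n = 5957.11 − 7889.791667 = -1932.681667
b = Sxy/Sxx = -1932.681667/758.833333 = -2.546912

-2.547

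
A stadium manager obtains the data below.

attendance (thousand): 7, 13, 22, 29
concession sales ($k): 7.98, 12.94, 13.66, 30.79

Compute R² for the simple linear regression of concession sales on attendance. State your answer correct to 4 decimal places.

n = 4, Σx = 71, Σy = 65.37, Σxy = 1417.51, Σx² = 1543, Σy² = 1365.7437
Sxx = Σx² − (Σx)²/n = 1543 − 1260.25 = 282.75
Sxy = Σxy − (Σx)(Σy)/n = 1417.51 − 1160.3175 = 257.1925
Syy = Σy² − (Σy)²/n = 1365.7437 − 1068.309225 = 297.434475
R² = Sxy²/(Sxx·Syy) = (257.1925)²/(282.75·297.434475) = 0.786543

0.7865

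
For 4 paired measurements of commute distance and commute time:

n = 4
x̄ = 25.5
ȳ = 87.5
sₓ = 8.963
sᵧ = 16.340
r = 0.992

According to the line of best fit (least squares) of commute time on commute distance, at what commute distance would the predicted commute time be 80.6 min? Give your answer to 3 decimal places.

b = r · sᵧ/sₓ = 0.992 · 16.34/8.963 = 1.808466
a = ȳ − b·x̄ = 87.5 − 1.808466·25.5 = 41.384119
Set a + b·x = 80.6: x = (80.6 − 41.384119) / 1.808466 = 21.684612

21.685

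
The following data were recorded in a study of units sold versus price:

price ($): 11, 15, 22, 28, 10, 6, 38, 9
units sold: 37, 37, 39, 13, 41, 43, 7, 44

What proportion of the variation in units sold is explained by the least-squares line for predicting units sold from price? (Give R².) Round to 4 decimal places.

n = 8, Σx = 139, Σy = 261, Σxy = 3514, Σx² = 3275, Σy² = 9943
Sxx = Σx² − (Σx)²/n = 3275 − 2415.125 = 859.875
Sxy = Σxy − (Σx)(Σy)/n = 3514 − 4534.875 = -1020.875
Syy = Σy² − (Σy)²/n = 9943 − 8515.125 = 1427.875
R² = Sxy²/(Sxx·Syy) = (-1020.875)²/(859.875·1427.875) = 0.848828

0.8488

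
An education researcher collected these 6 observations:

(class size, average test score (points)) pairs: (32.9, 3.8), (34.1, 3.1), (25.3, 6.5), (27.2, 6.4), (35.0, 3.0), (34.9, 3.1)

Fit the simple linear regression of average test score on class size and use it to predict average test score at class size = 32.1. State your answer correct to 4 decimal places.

n = 6, Σx = 189.4, Σy = 25.9, Σxy = 782.45, Σx² = 6068.16
Sxx = Σx² − (Σx)²/n = 6068.16 − 5978.726667 = 89.433333
Sxy = Σxy − (Σx)(Σy)/n = 782.45 − 817.576667 = -35.126667
b = Sxy/Sxx = -35.126667/89.433333 = -0.392769
a = ȳ − b·x̄ = 4.316667 − (-0.392769)·31.566667 = 16.715084
ŷ(32.1) = a + b·32.1 = 16.715084 + (-0.392769)·32.1 = 4.107190

4.1072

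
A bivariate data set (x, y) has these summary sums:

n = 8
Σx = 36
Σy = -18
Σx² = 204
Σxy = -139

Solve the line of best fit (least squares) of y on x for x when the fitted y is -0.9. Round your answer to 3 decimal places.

3.522

Sxx = Σx² − (Σx)²/n = 204 − 162 = 42
Sxy = Σxy − (Σx)(Σy)/n = -139 − (-81) = -58
b = Sxy/Sxx = -58/42 = -1.380952
a = ȳ − b·x̄ = -2.25 − (-1.380952)·4.5 = 3.964286
Set a + b·x = -0.9: x = (-0.9 − 3.964286) / (-1.380952) = 3.522414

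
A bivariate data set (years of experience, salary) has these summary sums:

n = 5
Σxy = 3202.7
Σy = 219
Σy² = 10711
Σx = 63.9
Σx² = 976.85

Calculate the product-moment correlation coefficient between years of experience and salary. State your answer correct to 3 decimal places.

0.954

Sxx = Σx² − (Σx)²/n = 976.85 − 816.642 = 160.208
Sxy = Σxy − (Σx)(Σy)/n = 3202.7 − 2798.82 = 403.88
Syy = Σy² − (Σy)²/n = 10711 − 9592.2 = 1118.8
r = Sxy/√(Sxx·Syy) = 403.88/√(179240.7104) = 403.88/423.368292 = 0.953968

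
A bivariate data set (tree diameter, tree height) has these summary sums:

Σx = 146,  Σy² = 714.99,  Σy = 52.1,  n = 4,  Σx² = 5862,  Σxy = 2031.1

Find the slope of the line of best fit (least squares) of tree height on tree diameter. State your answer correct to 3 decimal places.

0.243

Sxx = Σx² − (Σx)²/n = 5862 − 5329 = 533
Sxy = Σxy − (Σx)(Σy)/n = 2031.1 − 1901.65 = 129.45
b = Sxy/Sxx = 129.45/533 = 0.242871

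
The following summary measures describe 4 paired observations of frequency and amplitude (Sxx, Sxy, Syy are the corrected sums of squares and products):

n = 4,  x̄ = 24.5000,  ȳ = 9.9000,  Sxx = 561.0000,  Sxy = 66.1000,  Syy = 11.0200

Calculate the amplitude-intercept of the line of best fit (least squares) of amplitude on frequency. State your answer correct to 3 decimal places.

b = Sxy/Sxx = 66.1/561 = 0.117825
a = ȳ − b·x̄ = 9.9 − 0.117825·24.5 = 7.013280

7.013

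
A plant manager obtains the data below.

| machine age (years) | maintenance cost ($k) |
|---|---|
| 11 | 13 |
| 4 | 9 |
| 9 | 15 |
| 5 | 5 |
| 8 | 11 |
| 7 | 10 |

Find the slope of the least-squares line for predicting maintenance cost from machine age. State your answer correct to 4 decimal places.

1.0500

n = 6, Σx = 44, Σy = 63, Σxy = 497, Σx² = 356
Sxx = Σx² − (Σx)²/n = 356 − 322.666667 = 33.333333
Sxy = Σxy − (Σx)(Σy)/n = 497 − 462 = 35
b = Sxy/Sxx = 35/33.333333 = 1.05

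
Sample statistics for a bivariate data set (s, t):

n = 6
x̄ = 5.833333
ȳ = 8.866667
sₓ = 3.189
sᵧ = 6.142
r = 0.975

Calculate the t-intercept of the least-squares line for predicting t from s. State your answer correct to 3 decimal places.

-2.087

b = r · sᵧ/sₓ = 0.975 · 6.142/3.189 = 1.877846
a = ȳ − b·x̄ = 8.866667 − 1.877846·5.833333 = -2.087432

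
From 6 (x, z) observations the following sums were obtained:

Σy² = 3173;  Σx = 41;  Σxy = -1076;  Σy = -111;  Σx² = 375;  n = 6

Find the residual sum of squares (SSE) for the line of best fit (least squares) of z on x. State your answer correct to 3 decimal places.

Sxx = Σx² − (Σx)²/n = 375 − 280.166667 = 94.833333
Sxy = Σxy − (Σx)(Σy)/n = -1076 − (-758.5) = -317.5
Syy = Σy² − (Σy)²/n = 3173 − 2053.5 = 1119.5
b = Sxy/Sxx = -317.5/94.833333 = -3.347979
SSE = Syy − b·Sxy = 1119.5 − (-3.347979)·(-317.5) = 56.516696

56.517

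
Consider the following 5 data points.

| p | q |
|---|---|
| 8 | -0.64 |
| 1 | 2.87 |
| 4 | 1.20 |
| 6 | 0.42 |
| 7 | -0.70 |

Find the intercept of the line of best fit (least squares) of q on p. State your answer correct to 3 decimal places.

n = 5, Σx = 26, Σy = 3.15, Σxy = 0.17, Σx² = 166
Sxx = Σx² − (Σx)²/n = 166 − 135.2 = 30.8
Sxy = Σxy − (Σx)(Σy)/n = 0.17 − 16.38 = -16.21
b = Sxy/Sxx = -16.21/30.8 = -0.526299
a = ȳ − b·x̄ = 0.63 − (-0.526299)·5.2 = 3.366753

3.367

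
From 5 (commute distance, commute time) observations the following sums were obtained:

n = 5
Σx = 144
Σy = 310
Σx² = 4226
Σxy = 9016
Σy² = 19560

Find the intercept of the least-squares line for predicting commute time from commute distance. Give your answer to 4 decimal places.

Sxx = Σx² − (Σx)²/n = 4226 − 4147.2 = 78.8
Sxy = Σxy − (Σx)(Σy)/n = 9016 − 8928 = 88
b = Sxy/Sxx = 88/78.8 = 1.116751
a = ȳ − b·x̄ = 62 − 1.116751·28.8 = 29.837563

29.8376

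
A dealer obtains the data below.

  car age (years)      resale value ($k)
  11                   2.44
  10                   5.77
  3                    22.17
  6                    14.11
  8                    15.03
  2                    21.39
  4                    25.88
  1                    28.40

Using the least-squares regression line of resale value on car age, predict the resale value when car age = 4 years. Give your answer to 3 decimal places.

n = 8, Σx = 45, Σy = 135.19, Σxy = 530.65, Σx² = 351
Sxx = Σx² − (Σx)²/n = 351 − 253.125 = 97.875
Sxy = Σxy − (Σx)(Σy)/n = 530.65 − 760.44375 = -229.79375
b = Sxy/Sxx = -229.79375/97.875 = -2.347829
a = ȳ − b·x̄ = 16.89875 − (-2.347829)·5.625 = 30.105287
ŷ(4) = a + b·4 = 30.105287 + (-2.347829)·4 = 20.713972

20.714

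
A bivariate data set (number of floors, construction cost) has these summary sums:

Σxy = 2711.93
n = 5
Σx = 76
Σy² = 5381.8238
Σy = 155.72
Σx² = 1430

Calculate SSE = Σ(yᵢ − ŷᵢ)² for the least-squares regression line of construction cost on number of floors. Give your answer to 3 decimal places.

98.982

Sxx = Σx² − (Σx)²/n = 1430 − 1155.2 = 274.8
Sxy = Σxy − (Σx)(Σy)/n = 2711.93 − 2366.944 = 344.986
Syy = Σy² − (Σy)²/n = 5381.8238 − 4849.74368 = 532.08012
b = Sxy/Sxx = 344.986/274.8 = 1.255408
SSE = Syy − b·Sxy = 532.08012 − 1.255408·344.986 = 98.982084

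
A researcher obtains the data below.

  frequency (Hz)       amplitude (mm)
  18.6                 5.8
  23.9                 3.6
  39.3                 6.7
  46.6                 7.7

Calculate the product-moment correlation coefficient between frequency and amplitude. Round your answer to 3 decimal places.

n = 4, Σx = 128.4, Σy = 23.8, Σxy = 816.05, Σx² = 4633.22, Σy² = 150.78
Sxx = Σx² − (Σx)²/n = 4633.22 − 4121.64 = 511.58
Sxy = Σxy − (Σx)(Σy)/n = 816.05 − 763.98 = 52.07
Syy = Σy² − (Σy)²/n = 150.78 − 141.61 = 9.17
r = Sxy/√(Sxx·Syy) = 52.07/√(4691.1886) = 52.07/68.492252 = 0.760232

0.760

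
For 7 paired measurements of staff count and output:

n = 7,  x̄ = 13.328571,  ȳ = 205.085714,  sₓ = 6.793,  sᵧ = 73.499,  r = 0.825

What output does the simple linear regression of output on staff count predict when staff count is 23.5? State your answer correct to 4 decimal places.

295.8794

b = r · sᵧ/sₓ = 0.825 · 73.499/6.793 = 8.926347
a = ȳ − b·x̄ = 205.085714 − 8.926347·13.328571 = 86.110265
ŷ(23.5) = a + b·23.5 = 86.110265 + 8.926347·23.5 = 295.879418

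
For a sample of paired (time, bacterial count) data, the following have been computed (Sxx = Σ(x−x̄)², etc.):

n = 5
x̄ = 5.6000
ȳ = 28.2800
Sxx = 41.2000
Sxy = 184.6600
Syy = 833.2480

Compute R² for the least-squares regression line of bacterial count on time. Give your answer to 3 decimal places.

0.993

R² = Sxy²/(Sxx·Syy) = (184.66)²/(41.2·833.248) = 0.993286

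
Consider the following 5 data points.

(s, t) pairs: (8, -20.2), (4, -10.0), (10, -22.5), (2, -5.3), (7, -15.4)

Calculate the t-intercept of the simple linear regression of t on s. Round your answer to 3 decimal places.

-1.016

n = 5, Σx = 31, Σy = -73.4, Σxy = -545, Σx² = 233
Sxx = Σx² − (Σx)²/n = 233 − 192.2 = 40.8
Sxy = Σxy − (Σx)(Σy)/n = -545 − (-455.08) = -89.92
b = Sxy/Sxx = -89.92/40.8 = -2.203922
a = ȳ − b·x̄ = -14.68 − (-2.203922)·6.2 = -1.015686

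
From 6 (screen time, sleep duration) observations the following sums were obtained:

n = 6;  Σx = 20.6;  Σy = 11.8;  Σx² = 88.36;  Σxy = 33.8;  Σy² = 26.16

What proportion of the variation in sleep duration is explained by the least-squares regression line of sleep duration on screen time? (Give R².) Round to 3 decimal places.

0.865

Sxx = Σx² − (Σx)²/n = 88.36 − 70.726667 = 17.633333
Sxy = Σxy − (Σx)(Σy)/n = 33.8 − 40.513333 = -6.713333
Syy = Σy² − (Σy)²/n = 26.16 − 23.206667 = 2.953333
R² = Sxy²/(Sxx·Syy) = (-6.713333)²/(17.633333·2.953333) = 0.865425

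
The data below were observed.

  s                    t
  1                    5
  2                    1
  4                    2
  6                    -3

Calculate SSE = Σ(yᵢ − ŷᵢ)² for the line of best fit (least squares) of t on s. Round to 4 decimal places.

n = 4, Σx = 13, Σy = 5, Σxy = -3, Σx² = 57, Σy² = 39
Sxx = Σx² − (Σx)²/n = 57 − 42.25 = 14.75
Sxy = Σxy − (Σx)(Σy)/n = -3 − 16.25 = -19.25
Syy = Σy² − (Σy)²/n = 39 − 6.25 = 32.75
b = Sxy/Sxx = -19.25/14.75 = -1.305085
SSE = Syy − b·Sxy = 32.75 − (-1.305085)·(-19.25) = 7.627119

7.6271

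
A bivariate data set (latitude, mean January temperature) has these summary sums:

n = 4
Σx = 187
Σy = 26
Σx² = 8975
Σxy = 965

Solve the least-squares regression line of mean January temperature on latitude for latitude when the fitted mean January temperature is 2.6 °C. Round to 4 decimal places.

50.3737

Sxx = Σx² − (Σx)²/n = 8975 − 8742.25 = 232.75
Sxy = Σxy − (Σx)(Σy)/n = 965 − 1215.5 = -250.5
b = Sxy/Sxx = -250.5/232.75 = -1.076262
a = ȳ − b·x̄ = 6.5 − (-1.076262)·46.75 = 56.815252
Set a + b·x = 2.6: x = (2.6 − 56.815252) / (-1.076262) = 50.373653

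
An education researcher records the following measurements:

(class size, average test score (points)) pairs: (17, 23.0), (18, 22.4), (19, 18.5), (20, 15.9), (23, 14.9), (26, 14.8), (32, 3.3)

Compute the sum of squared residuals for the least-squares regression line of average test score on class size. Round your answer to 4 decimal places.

23.8095

n = 7, Σx = 155, Σy = 112.8, Σxy = 2296.8, Σx² = 3603, Σy² = 2077.76
Sxx = Σx² − (Σx)²/n = 3603 − 3432.142857 = 170.857143
Sxy = Σxy − (Σx)(Σy)/n = 2296.8 − 2497.714286 = -200.914286
Syy = Σy² − (Σy)²/n = 2077.76 − 1817.691429 = 260.068571
b = Sxy/Sxx = -200.914286/170.857143 = -1.175920
SSE = Syy − b·Sxy = 260.068571 − (-1.175920)·(-200.914286) = 23.809498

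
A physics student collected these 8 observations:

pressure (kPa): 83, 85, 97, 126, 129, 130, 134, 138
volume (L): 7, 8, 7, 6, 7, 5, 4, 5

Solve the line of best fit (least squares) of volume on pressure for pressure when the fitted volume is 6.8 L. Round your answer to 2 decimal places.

n = 8, Σx = 922, Σy = 49, Σxy = 5475, Σx² = 109940
Sxx = Σx² − (Σx)²/n = 109940 − 106260.5 = 3679.5
Sxy = Σxy − (Σx)(Σy)/n = 5475 − 5647.25 = -172.25
b = Sxy/Sxx = -172.25/3679.5 = -0.046813
a = ȳ − b·x̄ = 6.125 − (-0.046813)·115.25 = 11.520247
Set a + b·x = 6.8: x = (6.8 − 11.520247) / (-0.046813) = 100.831060

100.83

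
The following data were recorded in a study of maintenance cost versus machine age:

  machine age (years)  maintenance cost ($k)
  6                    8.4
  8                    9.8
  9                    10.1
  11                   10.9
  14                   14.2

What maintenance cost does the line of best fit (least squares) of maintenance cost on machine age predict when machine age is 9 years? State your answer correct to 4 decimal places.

n = 5, Σx = 48, Σy = 53.4, Σxy = 538.4, Σx² = 498
Sxx = Σx² − (Σx)²/n = 498 − 460.8 = 37.2
Sxy = Σxy − (Σx)(Σy)/n = 538.4 − 512.64 = 25.76
b = Sxy/Sxx = 25.76/37.2 = 0.692473
a = ȳ − b·x̄ = 10.68 − 0.692473·9.6 = 4.032258
ŷ(9) = a + b·9 = 4.032258 + 0.692473·9 = 10.264516

10.2645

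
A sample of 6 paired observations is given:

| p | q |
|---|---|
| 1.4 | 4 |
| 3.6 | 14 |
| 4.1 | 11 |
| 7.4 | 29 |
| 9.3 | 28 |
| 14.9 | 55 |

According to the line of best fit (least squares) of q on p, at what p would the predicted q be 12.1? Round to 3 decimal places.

3.697

n = 6, Σx = 40.7, Σy = 141, Σxy = 1395.6, Σx² = 394.99
Sxx = Σx² − (Σx)²/n = 394.99 − 276.081667 = 118.908333
Sxy = Σxy − (Σx)(Σy)/n = 1395.6 − 956.45 = 439.15
b = Sxy/Sxx = 439.15/118.908333 = 3.693181
a = ȳ − b·x̄ = 23.5 − 3.693181·6.783333 = -1.552078
Set a + b·x = 12.1: x = (12.1 − (-1.552078)) / 3.693181 = 3.696563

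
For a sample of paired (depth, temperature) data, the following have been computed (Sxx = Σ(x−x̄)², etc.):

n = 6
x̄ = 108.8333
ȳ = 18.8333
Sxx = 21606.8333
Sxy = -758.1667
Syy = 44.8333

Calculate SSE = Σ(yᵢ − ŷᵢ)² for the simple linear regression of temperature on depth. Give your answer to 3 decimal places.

b = Sxy/Sxx = -758.1667/21606.8333 = -0.035089
SSE = Syy − b·Sxy = 44.8333 − (-0.035089)·(-758.1667) = 18.229830

18.230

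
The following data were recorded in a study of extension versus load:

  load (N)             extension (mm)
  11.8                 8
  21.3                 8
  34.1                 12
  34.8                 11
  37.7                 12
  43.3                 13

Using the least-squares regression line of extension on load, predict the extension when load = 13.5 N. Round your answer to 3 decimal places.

7.671

n = 6, Σx = 183, Σy = 64, Σxy = 2072.1, Σx² = 6262.96
Sxx = Σx² − (Σx)²/n = 6262.96 − 5581.5 = 681.46
Sxy = Σxy − (Σx)(Σy)/n = 2072.1 − 1952 = 120.1
b = Sxy/Sxx = 120.1/681.46 = 0.176239
a = ȳ − b·x̄ = 10.666667 − 0.176239·30.5 = 5.291370
ŷ(13.5) = a + b·13.5 = 5.291370 + 0.176239·13.5 = 7.670599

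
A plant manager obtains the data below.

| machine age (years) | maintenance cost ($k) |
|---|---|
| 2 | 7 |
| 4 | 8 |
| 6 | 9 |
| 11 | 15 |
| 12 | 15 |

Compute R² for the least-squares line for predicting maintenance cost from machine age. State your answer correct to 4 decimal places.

n = 5, Σx = 35, Σy = 54, Σxy = 445, Σx² = 321, Σy² = 644
Sxx = Σx² − (Σx)²/n = 321 − 245 = 76
Sxy = Σxy − (Σx)(Σy)/n = 445 − 378 = 67
Syy = Σy² − (Σy)²/n = 644 − 583.2 = 60.8
R² = Sxy²/(Sxx·Syy) = (67)²/(76·60.8) = 0.971477

0.9715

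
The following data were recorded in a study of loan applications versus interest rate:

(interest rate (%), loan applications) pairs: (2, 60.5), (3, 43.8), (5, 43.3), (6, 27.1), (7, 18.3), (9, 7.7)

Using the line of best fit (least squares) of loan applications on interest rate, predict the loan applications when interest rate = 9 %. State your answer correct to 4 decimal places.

6.8850

n = 6, Σx = 32, Σy = 200.7, Σxy = 828.9, Σx² = 204
Sxx = Σx² − (Σx)²/n = 204 − 170.666667 = 33.333333
Sxy = Σxy − (Σx)(Σy)/n = 828.9 − 1070.4 = -241.5
b = Sxy/Sxx = -241.5/33.333333 = -7.245
a = ȳ − b·x̄ = 33.45 − (-7.245)·5.333333 = 72.09
ŷ(9) = a + b·9 = 72.09 + (-7.245)·9 = 6.885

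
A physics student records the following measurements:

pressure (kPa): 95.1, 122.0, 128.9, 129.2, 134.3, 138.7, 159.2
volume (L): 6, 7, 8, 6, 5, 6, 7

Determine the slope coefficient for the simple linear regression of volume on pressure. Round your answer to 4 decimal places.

n = 7, Σx = 907.4, Σy = 45, Σxy = 5849.1, Σx² = 119854.68
Sxx = Σx² − (Σx)²/n = 119854.68 − 117624.965714 = 2229.714286
Sxy = Σxy − (Σx)(Σy)/n = 5849.1 − 5833.285714 = 15.814286
b = Sxy/Sxx = 15.814286/2229.714286 = 0.007093

0.0071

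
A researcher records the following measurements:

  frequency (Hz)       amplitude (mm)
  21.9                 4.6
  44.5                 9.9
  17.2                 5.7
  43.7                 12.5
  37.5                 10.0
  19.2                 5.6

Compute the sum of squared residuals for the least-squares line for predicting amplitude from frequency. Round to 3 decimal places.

6.660

n = 6, Σx = 184, Σy = 48.3, Σxy = 1668.1, Σx² = 6440.28, Σy² = 439.27
Sxx = Σx² − (Σx)²/n = 6440.28 − 5642.666667 = 797.613333
Sxy = Σxy − (Σx)(Σy)/n = 1668.1 − 1481.2 = 186.9
Syy = Σy² − (Σy)²/n = 439.27 − 388.815 = 50.455
b = Sxy/Sxx = 186.9/797.613333 = 0.234324
SSE = Syy − b·Sxy = 50.455 − 0.234324·186.9 = 6.659832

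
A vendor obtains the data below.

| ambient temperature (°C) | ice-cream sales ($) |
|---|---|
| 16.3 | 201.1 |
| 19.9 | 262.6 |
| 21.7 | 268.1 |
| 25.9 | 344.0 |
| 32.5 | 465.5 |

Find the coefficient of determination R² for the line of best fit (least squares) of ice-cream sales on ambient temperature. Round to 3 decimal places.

n = 5, Σx = 116.3, Σy = 1541.3, Σxy = 38359.79, Σx² = 2859.65, Σy² = 516303.83
Sxx = Σx² − (Σx)²/n = 2859.65 − 2705.138 = 154.512
Sxy = Σxy − (Σx)(Σy)/n = 38359.79 − 35850.638 = 2509.152
Syy = Σy² − (Σy)²/n = 516303.83 − 475121.138 = 41182.692
R² = Sxy²/(Sxx·Syy) = (2509.152)²/(154.512·41182.692) = 0.989412

0.989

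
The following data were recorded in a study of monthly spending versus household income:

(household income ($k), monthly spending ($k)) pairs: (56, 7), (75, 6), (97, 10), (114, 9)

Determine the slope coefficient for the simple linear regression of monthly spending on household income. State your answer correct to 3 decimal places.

0.053

n = 4, Σx = 342, Σy = 32, Σxy = 2838, Σx² = 31166
Sxx = Σx² − (Σx)²/n = 31166 − 29241 = 1925
Sxy = Σxy − (Σx)(Σy)/n = 2838 − 2736 = 102
b = Sxy/Sxx = 102/1925 = 0.052987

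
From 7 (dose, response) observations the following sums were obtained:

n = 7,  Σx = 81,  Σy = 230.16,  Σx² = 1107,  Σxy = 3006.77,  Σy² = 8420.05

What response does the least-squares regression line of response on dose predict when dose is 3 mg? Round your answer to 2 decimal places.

Sxx = Σx² − (Σx)²/n = 1107 − 937.285714 = 169.714286
Sxy = Σxy − (Σx)(Σy)/n = 3006.77 − 2663.28 = 343.49
b = Sxy/Sxx = 343.49/169.714286 = 2.023931
a = ȳ − b·x̄ = 32.88 − 2.023931·11.571429 = 9.460227
ŷ(3) = a + b·3 = 9.460227 + 2.023931·3 = 15.532020

15.53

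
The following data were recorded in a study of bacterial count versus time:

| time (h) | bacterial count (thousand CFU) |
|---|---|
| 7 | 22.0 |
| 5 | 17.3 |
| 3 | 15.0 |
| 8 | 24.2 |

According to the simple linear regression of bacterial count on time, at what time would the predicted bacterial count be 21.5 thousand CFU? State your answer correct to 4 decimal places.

6.7475

n = 4, Σx = 23, Σy = 78.5, Σxy = 479.1, Σx² = 147
Sxx = Σx² − (Σx)²/n = 147 − 132.25 = 14.75
Sxy = Σxy − (Σx)(Σy)/n = 479.1 − 451.375 = 27.725
b = Sxy/Sxx = 27.725/14.75 = 1.879661
a = ȳ − b·x̄ = 19.625 − 1.879661·5.75 = 8.816949
Set a + b·x = 21.5: x = (21.5 − 8.816949) / 1.879661 = 6.747520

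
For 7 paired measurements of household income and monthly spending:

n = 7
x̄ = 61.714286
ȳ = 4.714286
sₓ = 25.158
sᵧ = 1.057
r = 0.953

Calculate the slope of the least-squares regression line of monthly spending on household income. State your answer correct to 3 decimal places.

b = r · sᵧ/sₓ = 0.953 · 1.057/25.158 = 0.040040

0.040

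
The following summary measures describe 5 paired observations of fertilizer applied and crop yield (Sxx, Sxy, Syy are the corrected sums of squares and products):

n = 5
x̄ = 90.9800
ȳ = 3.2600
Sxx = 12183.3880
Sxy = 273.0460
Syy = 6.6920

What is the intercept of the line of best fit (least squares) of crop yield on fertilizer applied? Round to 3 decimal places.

b = Sxy/Sxx = 273.046/12183.388 = 0.022411
a = ȳ − b·x̄ = 3.26 − 0.022411·90.98 = 1.221017

1.221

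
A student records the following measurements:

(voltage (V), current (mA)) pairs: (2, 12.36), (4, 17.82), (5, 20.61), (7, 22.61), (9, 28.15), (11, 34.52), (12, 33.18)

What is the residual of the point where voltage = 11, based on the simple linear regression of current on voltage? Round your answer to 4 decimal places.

1.9797

n = 7, Σx = 50, Σy = 169.25, Σxy = 1388.55, Σx² = 440
Sxx = Σx² − (Σx)²/n = 440 − 357.142857 = 82.857143
Sxy = Σxy − (Σx)(Σy)/n = 1388.55 − 1208.928571 = 179.621429
b = Sxy/Sxx = 179.621429/82.857143 = 2.167845
a = ȳ − b·x̄ = 24.178571 − 2.167845·7.142857 = 8.693966
ŷ(11) = 8.693966 + 2.167845·11 = 32.540259
residual = y − ŷ = 34.52 − 32.540259 = 1.979741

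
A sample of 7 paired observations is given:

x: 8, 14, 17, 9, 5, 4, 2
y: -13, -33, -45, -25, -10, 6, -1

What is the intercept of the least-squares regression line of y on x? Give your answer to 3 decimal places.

n = 7, Σx = 59, Σy = -121, Σxy = -1584, Σx² = 675
Sxx = Σx² − (Σx)²/n = 675 − 497.285714 = 177.714286
Sxy = Σxy − (Σx)(Σy)/n = -1584 − (-1019.857143) = -564.142857
b = Sxy/Sxx = -564.142857/177.714286 = -3.174437
a = ȳ − b·x̄ = -17.285714 − (-3.174437)·8.428571 = 9.470257

9.470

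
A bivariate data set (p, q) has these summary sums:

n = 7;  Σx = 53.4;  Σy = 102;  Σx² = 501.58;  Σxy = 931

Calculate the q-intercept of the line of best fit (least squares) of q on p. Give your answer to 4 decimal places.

2.1922

Sxx = Σx² − (Σx)²/n = 501.58 − 407.365714 = 94.214286
Sxy = Σxy − (Σx)(Σy)/n = 931 − 778.114286 = 152.885714
b = Sxy/Sxx = 152.885714/94.214286 = 1.622745
a = ȳ − b·x̄ = 14.571429 − 1.622745·7.628571 = 2.192206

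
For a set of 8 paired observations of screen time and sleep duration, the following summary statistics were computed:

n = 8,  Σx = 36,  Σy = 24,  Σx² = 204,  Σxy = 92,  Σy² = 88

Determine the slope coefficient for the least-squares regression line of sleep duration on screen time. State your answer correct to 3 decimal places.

-0.381

Sxx = Σx² − (Σx)²/n = 204 − 162 = 42
Sxy = Σxy − (Σx)(Σy)/n = 92 − 108 = -16
b = Sxy/Sxx = -16/42 = -0.380952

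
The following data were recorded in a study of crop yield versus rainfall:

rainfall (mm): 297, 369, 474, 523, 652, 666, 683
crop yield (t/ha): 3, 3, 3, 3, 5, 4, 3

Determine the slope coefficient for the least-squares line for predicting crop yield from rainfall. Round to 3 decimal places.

0.003

n = 7, Σx = 3664, Σy = 24, Σxy = 12962, Σx² = 2057724
Sxx = Σx² − (Σx)²/n = 2057724 − 1917842.285714 = 139881.714286
Sxy = Σxy − (Σx)(Σy)/n = 12962 − 12562.285714 = 399.714286
b = Sxy/Sxx = 399.714286/139881.714286 = 0.002858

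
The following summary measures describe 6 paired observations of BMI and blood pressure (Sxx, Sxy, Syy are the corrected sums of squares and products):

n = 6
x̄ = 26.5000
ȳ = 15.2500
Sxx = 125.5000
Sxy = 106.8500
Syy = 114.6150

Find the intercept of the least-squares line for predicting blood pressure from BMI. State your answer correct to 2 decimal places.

b = Sxy/Sxx = 106.85/125.5 = 0.851394
a = ȳ − b·x̄ = 15.25 − 0.851394·26.5 = -7.311952

-7.31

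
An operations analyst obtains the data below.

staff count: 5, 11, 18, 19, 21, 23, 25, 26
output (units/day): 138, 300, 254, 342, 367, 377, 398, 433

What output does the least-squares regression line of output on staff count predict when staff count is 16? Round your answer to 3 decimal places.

296.046

n = 8, Σx = 148, Σy = 2609, Σxy = 52646, Σx² = 3102
Sxx = Σx² − (Σx)²/n = 3102 − 2738 = 364
Sxy = Σxy − (Σx)(Σy)/n = 52646 − 48266.5 = 4379.5
b = Sxy/Sxx = 4379.5/364 = 12.031593
a = ȳ − b·x̄ = 326.125 − 12.031593·18.5 = 103.540522
ŷ(16) = a + b·16 = 103.540522 + 12.031593·16 = 296.046016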